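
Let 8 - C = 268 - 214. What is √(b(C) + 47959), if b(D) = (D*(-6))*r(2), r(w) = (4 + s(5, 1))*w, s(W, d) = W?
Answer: √52927 ≈ 230.06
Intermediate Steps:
C = -46 (C = 8 - (268 - 214) = 8 - 1*54 = 8 - 54 = -46)
r(w) = 9*w (r(w) = (4 + 5)*w = 9*w)
b(D) = -108*D (b(D) = (D*(-6))*(9*2) = -6*D*18 = -108*D)
√(b(C) + 47959) = √(-108*(-46) + 47959) = √(4968 + 47959) = √52927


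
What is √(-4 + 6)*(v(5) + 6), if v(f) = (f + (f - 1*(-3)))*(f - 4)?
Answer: 19*√2 ≈ 26.870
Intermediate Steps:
v(f) = (-4 + f)*(3 + 2*f) (v(f) = (f + (f + 3))*(-4 + f) = (f + (3 + f))*(-4 + f) = (3 + 2*f)*(-4 + f) = (-4 + f)*(3 + 2*f))
√(-4 + 6)*(v(5) + 6) = √(-4 + 6)*((-12 - 5*5 + 2*5²) + 6) = √2*((-12 - 25 + 2*25) + 6) = √2*((-12 - 25 + 50) + 6) = √2*(13 + 6) = √2*19 = 19*√2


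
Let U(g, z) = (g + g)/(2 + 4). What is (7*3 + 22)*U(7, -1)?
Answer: 301/3 ≈ 100.33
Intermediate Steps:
U(g, z) = g/3 (U(g, z) = (2*g)/6 = (2*g)*(⅙) = g/3)
(7*3 + 22)*U(7, -1) = (7*3 + 22)*((⅓)*7) = (21 + 22)*(7/3) = 43*(7/3) = 301/3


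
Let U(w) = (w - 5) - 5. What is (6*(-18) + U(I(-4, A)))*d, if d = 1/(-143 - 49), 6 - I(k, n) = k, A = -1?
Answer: 9/16 ≈ 0.56250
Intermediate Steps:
I(k, n) = 6 - k
U(w) = -10 + w (U(w) = (-5 + w) - 5 = -10 + w)
d = -1/192 (d = 1/(-192) = -1/192 ≈ -0.0052083)
(6*(-18) + U(I(-4, A)))*d = (6*(-18) + (-10 + (6 - 1*(-4))))*(-1/192) = (-108 + (-10 + (6 + 4)))*(-1/192) = (-108 + (-10 + 10))*(-1/192) = (-108 + 0)*(-1/192) = -108*(-1/192) = 9/16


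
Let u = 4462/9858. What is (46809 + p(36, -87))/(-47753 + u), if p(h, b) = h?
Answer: -230899005/235372306 ≈ -0.98100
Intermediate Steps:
u = 2231/4929 (u = 4462*(1/9858) = 2231/4929 ≈ 0.45263)
(46809 + p(36, -87))/(-47753 + u) = (46809 + 36)/(-47753 + 2231/4929) = 46845/(-235372306/4929) = 46845*(-4929/235372306) = -230899005/235372306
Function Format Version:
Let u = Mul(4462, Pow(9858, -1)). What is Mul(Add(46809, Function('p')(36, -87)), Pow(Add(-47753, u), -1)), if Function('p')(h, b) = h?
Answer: Rational(-230899005, 235372306) ≈ -0.98100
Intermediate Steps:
u = Rational(2231, 4929) (u = Mul(4462, Rational(1, 9858)) = Rational(2231, 4929) ≈ 0.45263)
Mul(Add(46809, Function('p')(36, -87)), Pow(Add(-47753, u), -1)) = Mul(Add(46809, 36), Pow(Add(-47753, Rational(2231, 4929)), -1)) = Mul(46845, Pow(Rational(-235372306, 4929), -1)) = Mul(46845, Rational(-4929, 235372306)) = Rational(-230899005, 235372306)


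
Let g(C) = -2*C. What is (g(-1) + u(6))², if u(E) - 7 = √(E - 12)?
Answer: (9 + I*√6)² ≈ 75.0 + 44.091*I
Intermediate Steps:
u(E) = 7 + √(-12 + E) (u(E) = 7 + √(E - 12) = 7 + √(-12 + E))
(g(-1) + u(6))² = (-2*(-1) + (7 + √(-12 + 6)))² = (2 + (7 + √(-6)))² = (2 + (7 + I*√6))² = (9 + I*√6)²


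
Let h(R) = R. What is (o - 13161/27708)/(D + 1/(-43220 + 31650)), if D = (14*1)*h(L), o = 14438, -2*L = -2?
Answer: 257133571695/249339674 ≈ 1031.3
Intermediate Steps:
L = 1 (L = -1/2*(-2) = 1)
D = 14 (D = (14*1)*1 = 14*1 = 14)
(o - 13161/27708)/(D + 1/(-43220 + 31650)) = (14438 - 13161/27708)/(14 + 1/(-43220 + 31650)) = (14438 - 13161*1/27708)/(14 + 1/(-11570)) = (14438 - 4387/9236)/(14 - 1/11570) = 133344981/(9236*(161979/11570)) = (133344981/9236)*(11570/161979) = 257133571695/249339674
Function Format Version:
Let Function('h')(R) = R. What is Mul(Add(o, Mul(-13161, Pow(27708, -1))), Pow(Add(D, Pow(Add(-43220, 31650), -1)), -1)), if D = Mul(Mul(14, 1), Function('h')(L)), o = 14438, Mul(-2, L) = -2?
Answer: Rational(257133571695, 249339674) ≈ 1031.3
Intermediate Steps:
L = 1 (L = Mul(Rational(-1, 2), -2) = 1)
D = 14 (D = Mul(Mul(14, 1), 1) = Mul(14, 1) = 14)
Mul(Add(o, Mul(-13161, Pow(27708, -1))), Pow(Add(D, Pow(Add(-43220, 31650), -1)), -1)) = Mul(Add(14438, Mul(-13161, Pow(27708, -1))), Pow(Add(14, Pow(Add(-43220, 31650), -1)), -1)) = Mul(Add(14438, Mul(-13161, Rational(1, 27708))), Pow(Add(14, Pow(-11570, -1)), -1)) = Mul(Add(14438, Rational(-4387, 9236)), Pow(Add(14, Rational(-1, 11570)), -1)) = Mul(Rational(133344981, 9236), Pow(Rational(161979, 11570), -1)) = Mul(Rational(133344981, 9236), Rational(11570, 161979)) = Rational(257133571695, 249339674)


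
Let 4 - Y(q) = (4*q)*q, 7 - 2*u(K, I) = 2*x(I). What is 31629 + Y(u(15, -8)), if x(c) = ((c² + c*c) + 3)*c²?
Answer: -280899488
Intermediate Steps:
x(c) = c²*(3 + 2*c²) (x(c) = ((c² + c²) + 3)*c² = (2*c² + 3)*c² = (3 + 2*c²)*c² = c²*(3 + 2*c²))
u(K, I) = 7/2 - I²*(3 + 2*I²)
Y(q) = 4 - 4*q² (Y(q) = 4 - 4*q*q = 4 - 4*q²)
31629 + Y(u(15, -8)) = 31629 + (4 - 4*(7/2 - 3*(-8)² - 2*(-8)⁴)²) = 31629 + (4 - 4*(7/2 - 3*64 - 2*4096)²) = 31629 + (4 - 4*(7/2 - 192 - 8192)²) = 31629 + (4 - 4*(-16761/2)²) = 31629 + (4 - 4*280931121/4) = 31629 + (4 - 280931121) = 31629 - 280931117 = -280899488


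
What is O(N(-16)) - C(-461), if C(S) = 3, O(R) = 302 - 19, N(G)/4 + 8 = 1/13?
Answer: 280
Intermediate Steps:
N(G) = -412/13 (N(G) = -32 + 4/13 = -412/13)
O(R) = 283
O(N(-16)) - C(-461) = 283 - 1*3 = 283 - 3 = 280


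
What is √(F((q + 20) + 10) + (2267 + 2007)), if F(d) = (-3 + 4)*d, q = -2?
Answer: 3*√478 ≈ 65.590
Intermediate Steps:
F(d) = d (F(d) = 1*d = d)
√(F((q + 20) + 10) + (2267 + 2007)) = √(((-2 + 20) + 10) + (2267 + 2007)) = √((18 + 10) + 4274) = √(28 + 4274) = √4302 = 3*√478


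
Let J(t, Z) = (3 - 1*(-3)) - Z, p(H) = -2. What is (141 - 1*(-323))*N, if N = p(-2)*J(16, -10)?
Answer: -14848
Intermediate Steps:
J(t, Z) = 6 - Z (J(t, Z) = (3 + 3) - Z = 6 - Z)
N = -32 (N = -2*(6 - 1*(-10)) = -2*(6 + 10) = -2*16 = -32)
(141 - 1*(-323))*N = (141 - 1*(-323))*(-32) = (141 + 323)*(-32) = 464*(-32) = -14848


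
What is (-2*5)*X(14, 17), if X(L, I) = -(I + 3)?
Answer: 200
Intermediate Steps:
X(L, I) = -3 - I (X(L, I) = -(3 + I) = -3 - I)
(-2*5)*X(14, 17) = (-2*5)*(-3 - 1*17) = -10*(-3 - 17) = -10*(-20) = 200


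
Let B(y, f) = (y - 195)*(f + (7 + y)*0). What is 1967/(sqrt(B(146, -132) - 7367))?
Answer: -1967*I*sqrt(899)/899 ≈ -65.603*I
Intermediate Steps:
B(y, f) = f*(-195 + y) (B(y, f) = (-195 + y)*(f + 0) = (-195 + y)*f = f*(-195 + y))
1967/(sqrt(B(146, -132) - 7367)) = 1967/(sqrt(-132*(-195 + 146) - 7367)) = 1967/(sqrt(-132*(-49) - 7367)) = 1967/(sqrt(6468 - 7367)) = 1967/(sqrt(-899)) = 1967/((I*sqrt(899))) = 1967*(-I*sqrt(899)/899) = -1967*I*sqrt(899)/899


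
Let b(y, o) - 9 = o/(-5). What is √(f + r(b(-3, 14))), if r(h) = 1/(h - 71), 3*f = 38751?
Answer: √4185103/18 ≈ 113.65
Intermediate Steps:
b(y, o) = 9 - o/5 (b(y, o) = 9 + o/(-5) = 9 + o*(-⅕) = 9 - o/5)
f = 12917 (f = (⅓)*38751 = 12917)
r(h) = 1/(-71 + h)
√(f + r(b(-3, 14))) = √(12917 + 1/(-71 + (9 - ⅕*14))) = √(12917 + 1/(-71 + (9 - 14/5))) = √(12917 + 1/(-71 + 31/5)) = √(12917 + 1/(-324/5)) = √(12917 - 5/324) = √(4185103/324) = √4185103/18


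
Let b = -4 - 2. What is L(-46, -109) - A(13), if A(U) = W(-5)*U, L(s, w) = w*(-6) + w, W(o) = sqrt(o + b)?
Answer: 545 - 13*I*sqrt(11) ≈ 545.0 - 43.116*I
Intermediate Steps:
b = -6
W(o) = sqrt(-6 + o) (W(o) = sqrt(o - 6) = sqrt(-6 + o))
L(s, w) = -5*w (L(s, w) = -6*w + w = -5*w)
A(U) = I*U*sqrt(11) (A(U) = sqrt(-6 - 5)*U = sqrt(-11)*U = (I*sqrt(11))*U = I*U*sqrt(11))
L(-46, -109) - A(13) = -5*(-109) - I*13*sqrt(11) = 545 - 13*I*sqrt(11)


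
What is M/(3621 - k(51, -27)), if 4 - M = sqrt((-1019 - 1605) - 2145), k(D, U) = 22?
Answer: 4/3599 - I*sqrt(4769)/3599 ≈ 0.0011114 - 0.019188*I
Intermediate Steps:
M = 4 - I*sqrt(4769) (M = 4 - sqrt((-1019 - 1605) - 2145) = 4 - sqrt(-2624 - 2145) = 4 - sqrt(-4769) = 4 - I*sqrt(4769) ≈ 4.0 - 69.058*I)
M/(3621 - k(51, -27)) = (4 - I*sqrt(4769))/(3621 - 1*22) = (4 - I*sqrt(4769))/(3621 - 22) = (4 - I*sqrt(4769))/3599 = (4 - I*sqrt(4769))*(1/3599) = 4/3599 - I*sqrt(4769)/3599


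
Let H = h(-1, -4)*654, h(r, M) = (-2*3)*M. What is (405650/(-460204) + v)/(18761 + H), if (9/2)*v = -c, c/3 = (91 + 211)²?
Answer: -41973054091/23785873842 ≈ -1.7646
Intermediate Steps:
h(r, M) = -6*M
c = 273612 (c = 3*(91 + 211)² = 3*302² = 3*91204 = 273612)
v = -182408/3 (v = 2*(-1*273612)/9 = (2/9)*(-273612) = -182408/3 ≈ -60803.)
H = 15696 (H = -6*(-4)*654 = 24*654 = 15696)
(405650/(-460204) + v)/(18761 + H) = (405650/(-460204) - 182408/3)/(18761 + 15696) = (405650*(-1/460204) - 182408/3)/34457 = (-202825/230102 - 182408/3)*(1/34457) = -41973054091/690306*1/34457 = -41973054091/23785873842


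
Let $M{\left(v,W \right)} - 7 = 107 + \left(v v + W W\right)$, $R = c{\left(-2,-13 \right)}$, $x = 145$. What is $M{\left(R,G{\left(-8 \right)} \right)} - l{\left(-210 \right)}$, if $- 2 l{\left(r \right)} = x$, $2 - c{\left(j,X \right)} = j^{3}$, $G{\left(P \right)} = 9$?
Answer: $\frac{735}{2} \approx 367.5$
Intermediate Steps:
$c{\left(j,X \right)} = 2 - j^{3}$
$l{\left(r \right)} = - \frac{145}{2}$ ($l{\left(r \right)} = \left(- \frac{1}{2}\right) 145 = - \frac{145}{2}$)
$R = 10$ ($R = 2 - \left(-2\right)^{3} = 2 - -8 = 2 + 8 = 10$)
$M{\left(v,W \right)} = 114 + W^{2} + v^{2}$ ($M{\left(v,W \right)} = 7 + \left(107 + \left(v v + W W\right)\right) = 7 + \left(107 + \left(v^{2} + W^{2}\right)\right) = 7 + \left(107 + \left(W^{2} + v^{2}\right)\right) = 7 + \left(107 + W^{2} + v^{2}\right) = 114 + W^{2} + v^{2}$)
$M{\left(R,G{\left(-8 \right)} \right)} - l{\left(-210 \right)} = \left(114 + 9^{2} + 10^{2}\right) - - \frac{145}{2} = \left(114 + 81 + 100\right) + \frac{145}{2} = 295 + \frac{145}{2} = \frac{735}{2}$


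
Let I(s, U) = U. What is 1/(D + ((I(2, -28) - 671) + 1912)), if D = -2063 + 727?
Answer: -1/123 ≈ -0.0081301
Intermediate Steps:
D = -1336
1/(D + ((I(2, -28) - 671) + 1912)) = 1/(-1336 + ((-28 - 671) + 1912)) = 1/(-1336 + (-699 + 1912)) = 1/(-1336 + 1213) = 1/(-123) = -1/123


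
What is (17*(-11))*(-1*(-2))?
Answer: -374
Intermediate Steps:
(17*(-11))*(-1*(-2)) = -187*2 = -374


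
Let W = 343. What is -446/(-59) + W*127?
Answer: 2570545/59 ≈ 43569.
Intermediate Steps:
-446/(-59) + W*127 = -446/(-59) + 343*127 = -446*(-1/59) + 43561 = 446/59 + 43561 = 2570545/59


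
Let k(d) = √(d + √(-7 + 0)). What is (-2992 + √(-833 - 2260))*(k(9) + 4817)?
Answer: -(2992 - I*√3093)*(4817 + √(9 + I*√7)) ≈ -1.4422e+7 + 2.6676e+5*I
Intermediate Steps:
k(d) = √(d + I*√7) (k(d) = √(d + √(-7)) = √(d + I*√7))
(-2992 + √(-833 - 2260))*(k(9) + 4817) = (-2992 + √(-833 - 2260))*(√(9 + I*√7) + 4817) = (-2992 + √(-3093))*(4817 + √(9 + I*√7)) = (-2992 + I*√3093)*(4817 + √(9 + I*√7))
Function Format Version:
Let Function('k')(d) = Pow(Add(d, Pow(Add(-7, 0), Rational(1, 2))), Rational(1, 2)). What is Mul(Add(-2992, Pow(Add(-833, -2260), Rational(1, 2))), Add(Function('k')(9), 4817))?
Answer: Mul(-1, Add(2992, Mul(-1, I, Pow(3093, Rational(1, 2)))), Add(4817, Pow(Add(9, Mul(I, Pow(7, Rational(1, 2)))), Rational(1, 2)))) ≈ Add(-1.4422e+7, Mul(2.6676e+5, I))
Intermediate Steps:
Function('k')(d) = Pow(Add(d, Mul(I, Pow(7, Rational(1, 2)))), Rational(1, 2)) (Function('k')(d) = Pow(Add(d, Pow(-7, Rational(1, 2))), Rational(1, 2)) = Pow(Add(d, Mul(I, Pow(7, Rational(1, 2)))), Rational(1, 2)))
Mul(Add(-2992, Pow(Add(-833, -2260), Rational(1, 2))), Add(Function('k')(9), 4817)) = Mul(Add(-2992, Pow(Add(-833, -2260), Rational(1, 2))), Add(Pow(Add(9, Mul(I, Pow(7, Rational(1, 2)))), Rational(1, 2)), 4817)) = Mul(Add(-2992, Pow(-3093, Rational(1, 2))), Add(4817, Pow(Add(9, Mul(I, Pow(7, Rational(1, 2)))), Rational(1, 2)))) = Mul(Add(-2992, Mul(I, Pow(3093, Rational(1, 2)))), Add(4817, Pow(Add(9, Mul(I, Pow(7, Rational(1, 2)))), Rational(1, 2))))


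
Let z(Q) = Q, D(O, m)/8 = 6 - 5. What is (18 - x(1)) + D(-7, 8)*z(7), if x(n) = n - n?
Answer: 74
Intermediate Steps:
D(O, m) = 8 (D(O, m) = 8*(6 - 5) = 8*1 = 8)
x(n) = 0
(18 - x(1)) + D(-7, 8)*z(7) = (18 - 1*0) + 8*7 = (18 + 0) + 56 = 18 + 56 = 74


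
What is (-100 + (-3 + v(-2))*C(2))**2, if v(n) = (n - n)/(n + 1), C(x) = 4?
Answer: 12544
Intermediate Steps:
v(n) = 0 (v(n) = 0/(1 + n) = 0)
(-100 + (-3 + v(-2))*C(2))**2 = (-100 + (-3 + 0)*4)**2 = (-100 - 3*4)**2 = (-100 - 12)**2 = (-112)**2 = 12544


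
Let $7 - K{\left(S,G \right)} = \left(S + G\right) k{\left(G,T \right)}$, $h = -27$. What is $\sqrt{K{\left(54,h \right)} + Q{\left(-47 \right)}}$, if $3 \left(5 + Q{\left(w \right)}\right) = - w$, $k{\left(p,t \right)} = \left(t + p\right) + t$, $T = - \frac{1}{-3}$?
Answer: $\frac{\sqrt{6558}}{3} \approx 26.994$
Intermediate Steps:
$T = \frac{1}{3}$ ($T = \left(-1\right) \left(- \frac{1}{3}\right) = \frac{1}{3} \approx 0.33333$)
$k{\left(p,t \right)} = p + 2 t$ ($k{\left(p,t \right)} = \left(p + t\right) + t = p + 2 t$)
$K{\left(S,G \right)} = 7 - \left(\frac{2}{3} + G\right) \left(G + S\right)$ ($K{\left(S,G \right)} = 7 - \left(S + G\right) \left(G + 2 \cdot \frac{1}{3}\right) = 7 - \left(G + S\right) \left(G + \frac{2}{3}\right) = 7 - \left(G + S\right) \left(\frac{2}{3} + G\right) = 7 - \left(\frac{2}{3} + G\right) \left(G + S\right)$)
$Q{\left(w \right)} = -5 - \frac{w}{3}$ ($Q{\left(w \right)} = -5 + \frac{\left(-1\right) w}{3} = -5 - \frac{w}{3}$)
$\sqrt{K{\left(54,h \right)} + Q{\left(-47 \right)}} = \sqrt{\left(7 - - 9 \left(2 + 3 \left(-27\right)\right) - 18 \left(2 + 3 \left(-27\right)\right)\right) - - \frac{32}{3}} = \sqrt{\left(7 - - 9 \left(2 - 81\right) - 18 \left(2 - 81\right)\right) + \left(-5 + \frac{47}{3}\right)} = \sqrt{\left(7 - \left(-9\right) \left(-79\right) - 18 \left(-79\right)\right) + \frac{32}{3}} = \sqrt{\left(7 - 711 + 1422\right) + \frac{32}{3}} = \sqrt{718 + \frac{32}{3}} = \sqrt{\frac{2186}{3}} = \frac{\sqrt{6558}}{3}$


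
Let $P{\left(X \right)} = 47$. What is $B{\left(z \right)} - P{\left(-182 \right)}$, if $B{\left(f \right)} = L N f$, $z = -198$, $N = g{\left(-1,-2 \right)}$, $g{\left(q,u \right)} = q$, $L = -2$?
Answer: $-443$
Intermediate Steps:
$N = -1$
$B{\left(f \right)} = 2 f$ ($B{\left(f \right)} = \left(-2\right) \left(-1\right) f = 2 f$)
$B{\left(z \right)} - P{\left(-182 \right)} = 2 \left(-198\right) - 47 = -396 - 47 = -443$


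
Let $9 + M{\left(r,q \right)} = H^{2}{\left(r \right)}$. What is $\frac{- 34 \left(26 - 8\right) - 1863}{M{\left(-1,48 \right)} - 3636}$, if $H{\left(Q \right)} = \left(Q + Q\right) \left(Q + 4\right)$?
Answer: $\frac{275}{401} \approx 0.68579$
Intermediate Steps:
$H{\left(Q \right)} = 2 Q \left(4 + Q\right)$
$M{\left(r,q \right)} = -9 + 4 r^{2} \left(4 + r\right)^{2}$ ($M{\left(r,q \right)} = -9 + \left(2 r \left(4 + r\right)\right)^{2} = -9 + 4 r^{2} \left(4 + r\right)^{2}$)
$\frac{- 34 \left(26 - 8\right) - 1863}{M{\left(-1,48 \right)} - 3636} = \frac{- 34 \left(26 - 8\right) - 1863}{\left(-9 + 4 \left(-1\right)^{2} \left(4 - 1\right)^{2}\right) - 3636} = \frac{\left(-34\right) 18 - 1863}{\left(-9 + 4 \cdot 1 \cdot 3^{2}\right) - 3636} = \frac{-612 - 1863}{\left(-9 + 4 \cdot 1 \cdot 9\right) - 3636} = - \frac{2475}{\left(-9 + 36\right) - 3636} = - \frac{2475}{27 - 3636} = - \frac{2475}{-3609} = \left(-2475\right) \left(- \frac{1}{3609}\right) = \frac{275}{401}$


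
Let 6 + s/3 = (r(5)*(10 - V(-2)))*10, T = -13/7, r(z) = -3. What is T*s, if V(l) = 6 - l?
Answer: 2574/7 ≈ 367.71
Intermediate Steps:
T = -13/7 (T = -13*⅐ = -13/7 ≈ -1.8571)
s = -198 (s = -18 + 3*(-3*(10 - (6 - 1*(-2)))*10) = -18 + 3*(-3*(10 - (6 + 2))*10) = -18 + 3*(-3*(10 - 1*8)*10) = -18 + 3*(-3*(10 - 8)*10) = -18 + 3*(-3*2*10) = -18 + 3*(-6*10) = -18 + 3*(-60) = -18 - 180 = -198)
T*s = -13/7*(-198) = 2574/7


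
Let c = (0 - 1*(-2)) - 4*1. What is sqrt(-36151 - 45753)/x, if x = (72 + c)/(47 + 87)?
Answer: 268*I*sqrt(5119)/35 ≈ 547.85*I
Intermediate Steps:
c = -2 (c = (0 + 2) - 4 = 2 - 4 = -2)
x = 35/67 (x = (72 - 2)/(47 + 87) = 70/134 = 70*(1/134) = 35/67 ≈ 0.52239)
sqrt(-36151 - 45753)/x = sqrt(-36151 - 45753)/(35/67) = sqrt(-81904)*(67/35) = (4*I*sqrt(5119))*(67/35) = 268*I*sqrt(5119)/35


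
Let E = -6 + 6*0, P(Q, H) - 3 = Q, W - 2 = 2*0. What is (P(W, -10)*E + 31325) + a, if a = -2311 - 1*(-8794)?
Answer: 37778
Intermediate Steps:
W = 2 (W = 2 + 2*0 = 2 + 0 = 2)
P(Q, H) = 3 + Q
E = -6 (E = -6 + 0 = -6)
a = 6483 (a = -2311 + 8794 = 6483)
(P(W, -10)*E + 31325) + a = ((3 + 2)*(-6) + 31325) + 6483 = (5*(-6) + 31325) + 6483 = (-30 + 31325) + 6483 = 31295 + 6483 = 37778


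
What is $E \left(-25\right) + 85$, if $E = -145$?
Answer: $3710$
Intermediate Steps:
$E \left(-25\right) + 85 = \left(-145\right) \left(-25\right) + 85 = 3625 + 85 = 3710$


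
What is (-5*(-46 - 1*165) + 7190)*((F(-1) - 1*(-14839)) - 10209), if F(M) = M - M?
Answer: 38174350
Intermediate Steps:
F(M) = 0
(-5*(-46 - 1*165) + 7190)*((F(-1) - 1*(-14839)) - 10209) = (-5*(-46 - 1*165) + 7190)*((0 - 1*(-14839)) - 10209) = (-5*(-46 - 165) + 7190)*((0 + 14839) - 10209) = (-5*(-211) + 7190)*(14839 - 10209) = (1055 + 7190)*4630 = 8245*4630 = 38174350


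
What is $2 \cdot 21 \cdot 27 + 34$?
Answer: $1168$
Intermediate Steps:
$2 \cdot 21 \cdot 27 + 34 = 42 \cdot 27 + 34 = 1134 + 34 = 1168$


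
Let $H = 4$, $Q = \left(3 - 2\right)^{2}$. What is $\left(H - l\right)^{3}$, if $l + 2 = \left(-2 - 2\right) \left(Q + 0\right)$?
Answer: $1000$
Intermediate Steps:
$Q = 1$ ($Q = 1^{2} = 1$)
$l = -6$ ($l = -2 + \left(-2 - 2\right) \left(1 + 0\right) = -2 - 4 = -6$)
$\left(H - l\right)^{3} = \left(4 - -6\right)^{3} = \left(4 + 6\right)^{3} = 10^{3} = 1000$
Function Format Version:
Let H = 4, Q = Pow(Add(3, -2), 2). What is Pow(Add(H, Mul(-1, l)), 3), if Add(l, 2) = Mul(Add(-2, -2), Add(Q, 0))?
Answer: 1000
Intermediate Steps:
Q = 1 (Q = Pow(1, 2) = 1)
l = -6 (l = Add(-2, Mul(Add(-2, -2), Add(1, 0))) = Add(-2, Mul(-4, 1)) = Add(-2, -4) = -6)
Pow(Add(H, Mul(-1, l)), 3) = Pow(Add(4, Mul(-1, -6)), 3) = Pow(Add(4, 6), 3) = Pow(10, 3) = 1000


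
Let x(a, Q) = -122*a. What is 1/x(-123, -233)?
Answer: 1/15006 ≈ 6.6640e-5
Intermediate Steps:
1/x(-123, -233) = 1/(-122*(-123)) = 1/15006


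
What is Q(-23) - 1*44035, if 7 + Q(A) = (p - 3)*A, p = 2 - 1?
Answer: -43996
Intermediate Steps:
p = 1
Q(A) = -7 - 2*A (Q(A) = -7 + (1 - 3)*A = -7 - 2*A)
Q(-23) - 1*44035 = (-7 - 2*(-23)) - 1*44035 = (-7 + 46) - 44035 = 39 - 44035 = -43996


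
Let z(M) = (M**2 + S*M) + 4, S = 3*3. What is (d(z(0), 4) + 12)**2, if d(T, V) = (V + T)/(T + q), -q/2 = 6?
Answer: 121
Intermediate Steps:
q = -12 (q = -2*6 = -12)
S = 9
z(M) = 4 + M**2 + 9*M (z(M) = (M**2 + 9*M) + 4 = 4 + M**2 + 9*M)
d(T, V) = (T + V)/(-12 + T) (d(T, V) = (V + T)/(T - 12) = (T + V)/(-12 + T))
(d(z(0), 4) + 12)**2 = (((4 + 0**2 + 9*0) + 4)/(-12 + (4 + 0**2 + 9*0)) + 12)**2 = (((4 + 0 + 0) + 4)/(-12 + (4 + 0 + 0)) + 12)**2 = ((4 + 4)/(-12 + 4) + 12)**2 = (8/(-8) + 12)**2 = (-1/8*8 + 12)**2 = (-1 + 12)**2 = 11**2 = 121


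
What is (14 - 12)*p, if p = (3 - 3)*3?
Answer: 0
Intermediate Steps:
p = 0 (p = 0*3 = 0)
(14 - 12)*p = (14 - 12)*0 = 2*0 = 0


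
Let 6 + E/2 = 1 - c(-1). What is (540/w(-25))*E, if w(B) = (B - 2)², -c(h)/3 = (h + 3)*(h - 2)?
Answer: -920/27 ≈ -34.074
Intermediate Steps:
c(h) = -3*(-2 + h)*(3 + h) (c(h) = -3*(h + 3)*(h - 2) = -3*(3 + h)*(-2 + h) = -3*(-2 + h)*(3 + h))
w(B) = (-2 + B)²
E = -46 (E = -12 + 2*(1 - (18 - 3*(-1) - 3*(-1)²)) = -12 + 2*(1 - (18 + 3 - 3*1)) = -12 + 2*(1 - (18 + 3 - 3)) = -12 + 2*(1 - 1*18) = -12 + 2*(1 - 18) = -12 + 2*(-17) = -12 - 34 = -46)
(540/w(-25))*E = (540/((-2 - 25)²))*(-46) = (540/((-27)²))*(-46) = (540/729)*(-46) = (540*(1/729))*(-46) = (20/27)*(-46) = -920/27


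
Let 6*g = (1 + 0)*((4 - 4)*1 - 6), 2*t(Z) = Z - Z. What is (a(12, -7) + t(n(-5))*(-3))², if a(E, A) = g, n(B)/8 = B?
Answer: 1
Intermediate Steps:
n(B) = 8*B
t(Z) = 0 (t(Z) = (Z - Z)/2 = (½)*0 = 0)
g = -1 (g = ((1 + 0)*((4 - 4)*1 - 6))/6 = (1*(0*1 - 6))/6 = (1*(0 - 6))/6 = (1*(-6))/6 = (⅙)*(-6) = -1)
a(E, A) = -1
(a(12, -7) + t(n(-5))*(-3))² = (-1 + 0*(-3))² = (-1 + 0)² = (-1)² = 1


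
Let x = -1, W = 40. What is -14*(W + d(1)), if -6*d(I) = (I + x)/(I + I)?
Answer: -560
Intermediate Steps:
d(I) = -(-1 + I)/(12*I) (d(I) = -(I - 1)/(6*(I + I)) = -(-1 + I)/(6*(2*I)) = -(-1 + I)*1/(2*I)/6 = -(-1 + I)/(12*I))
-14*(W + d(1)) = -14*(40 + (1/12)*(1 - 1*1)/1) = -14*(40 + (1/12)*1*(1 - 1)) = -14*(40 + (1/12)*1*0) = -14*(40 + 0) = -14*40 = -560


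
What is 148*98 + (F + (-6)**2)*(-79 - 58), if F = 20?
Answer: 6832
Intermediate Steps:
148*98 + (F + (-6)**2)*(-79 - 58) = 148*98 + (20 + (-6)**2)*(-79 - 58) = 14504 + (20 + 36)*(-137) = 14504 + 56*(-137) = 14504 - 7672 = 6832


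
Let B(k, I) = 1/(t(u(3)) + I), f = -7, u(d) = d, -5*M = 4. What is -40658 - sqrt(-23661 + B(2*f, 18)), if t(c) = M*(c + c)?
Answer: -40658 - I*sqrt(103066986)/66 ≈ -40658.0 - 153.82*I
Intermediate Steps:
M = -4/5 (M = -1/5*4 = -4/5 ≈ -0.80000)
t(c) = -8*c/5 (t(c) = -4*(c + c)/5 = -8*c/5)
B(k, I) = 1/(-24/5 + I) (B(k, I) = 1/(-8/5*3 + I) = 1/(-24/5 + I))
-40658 - sqrt(-23661 + B(2*f, 18)) = -40658 - sqrt(-23661 + 5/(-24 + 5*18)) = -40658 - sqrt(-23661 + 5/(-24 + 90)) = -40658 - sqrt(-23661 + 5/66) = -40658 - sqrt(-1561621/66) = -40658 - I*sqrt(103066986)/66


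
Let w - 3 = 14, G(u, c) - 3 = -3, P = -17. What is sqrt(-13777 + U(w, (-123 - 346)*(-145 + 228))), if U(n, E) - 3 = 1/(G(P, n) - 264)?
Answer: I*sqrt(239998242)/132 ≈ 117.36*I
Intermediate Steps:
G(u, c) = 0 (G(u, c) = 3 - 3 = 0)
w = 17 (w = 3 + 14 = 17)
U(n, E) = 791/264 (U(n, E) = 3 + 1/(0 - 264) = 3 + 1/(-264) = 3 - 1/264 = 791/264)
sqrt(-13777 + U(w, (-123 - 346)*(-145 + 228))) = sqrt(-13777 + 791/264) = sqrt(-3636337/264) = I*sqrt(239998242)/132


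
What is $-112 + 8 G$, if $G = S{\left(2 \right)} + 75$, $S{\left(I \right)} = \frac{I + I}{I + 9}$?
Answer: $\frac{5400}{11} \approx 490.91$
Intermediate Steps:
$S{\left(I \right)} = \frac{2 I}{9 + I}$
$G = \frac{829}{11}$ ($G = 2 \cdot 2 \frac{1}{9 + 2} + 75 = 2 \cdot 2 \cdot \frac{1}{11} + 75 = \frac{4}{11} + 75 = \frac{829}{11} \approx 75.364$)
$-112 + 8 G = -112 + 8 \cdot \frac{829}{11} = -112 + \frac{6632}{11} = \frac{5400}{11}$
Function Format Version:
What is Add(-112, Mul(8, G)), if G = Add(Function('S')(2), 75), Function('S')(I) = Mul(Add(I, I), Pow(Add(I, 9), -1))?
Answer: Rational(5400, 11) ≈ 490.91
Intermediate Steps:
Function('S')(I) = Mul(2, I, Pow(Add(9, I), -1)) (Function('S')(I) = Mul(Mul(2, I), Pow(Add(9, I), -1)) = Mul(2, I, Pow(Add(9, I), -1)))
G = Rational(829, 11) (G = Add(Mul(2, 2, Pow(Add(9, 2), -1)), 75) = Add(Mul(2, 2, Pow(11, -1)), 75) = Add(Mul(2, 2, Rational(1, 11)), 75) = Add(Rational(4, 11), 75) = Rational(829, 11) ≈ 75.364)
Add(-112, Mul(8, G)) = Add(-112, Mul(8, Rational(829, 11))) = Add(-112, Rational(6632, 11)) = Rational(5400, 11)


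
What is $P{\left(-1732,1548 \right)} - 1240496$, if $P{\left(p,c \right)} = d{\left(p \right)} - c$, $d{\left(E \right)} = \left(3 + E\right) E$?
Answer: $1752584$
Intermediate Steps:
$d{\left(E \right)} = E \left(3 + E\right)$
$P{\left(p,c \right)} = - c + p \left(3 + p\right)$ ($P{\left(p,c \right)} = p \left(3 + p\right) - c = - c + p \left(3 + p\right)$)
$P{\left(-1732,1548 \right)} - 1240496 = \left(\left(-1\right) 1548 - 1732 \left(3 - 1732\right)\right) - 1240496 = \left(-1548 - -2994628\right) - 1240496 = \left(-1548 + 2994628\right) - 1240496 = 2993080 - 1240496 = 1752584$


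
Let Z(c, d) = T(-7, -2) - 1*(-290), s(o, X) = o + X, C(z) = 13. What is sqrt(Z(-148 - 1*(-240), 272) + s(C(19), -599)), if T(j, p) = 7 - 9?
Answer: I*sqrt(298) ≈ 17.263*I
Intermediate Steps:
T(j, p) = -2
s(o, X) = X + o
Z(c, d) = 288 (Z(c, d) = -2 - 1*(-290) = -2 + 290 = 288)
sqrt(Z(-148 - 1*(-240), 272) + s(C(19), -599)) = sqrt(288 + (-599 + 13)) = sqrt(288 - 586) = sqrt(-298) = I*sqrt(298)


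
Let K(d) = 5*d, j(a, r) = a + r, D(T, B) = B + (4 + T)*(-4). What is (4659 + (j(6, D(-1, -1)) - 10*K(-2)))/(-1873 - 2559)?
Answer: -297/277 ≈ -1.0722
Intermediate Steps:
D(T, B) = -16 + B - 4*T (D(T, B) = B + (-16 - 4*T) = -16 + B - 4*T)
(4659 + (j(6, D(-1, -1)) - 10*K(-2)))/(-1873 - 2559) = (4659 + ((6 + (-16 - 1 - 4*(-1))) - 50*(-2)))/(-1873 - 2559) = (4659 + ((6 + (-16 - 1 + 4)) - 10*(-10)))/(-4432) = (4659 + ((6 - 13) + 100))*(-1/4432) = (4659 + (-7 + 100))*(-1/4432) = (4659 + 93)*(-1/4432) = 4752*(-1/4432) = -297/277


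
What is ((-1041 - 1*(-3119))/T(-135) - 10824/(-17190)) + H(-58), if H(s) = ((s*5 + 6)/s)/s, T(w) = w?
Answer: -321967477/21685185 ≈ -14.847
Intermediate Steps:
H(s) = (6 + 5*s)/s² (H(s) = ((5*s + 6)/s)/s = ((6 + 5*s)/s)/s = (6 + 5*s)/s²)
((-1041 - 1*(-3119))/T(-135) - 10824/(-17190)) + H(-58) = ((-1041 - 1*(-3119))/(-135) - 10824/(-17190)) + (6 + 5*(-58))/(-58)² = ((-1041 + 3119)*(-1/135) - 10824*(-1/17190)) + (6 - 290)/3364 = (2078*(-1/135) + 1804/2865) + (1/3364)*(-284) = (-2078/135 + 1804/2865) - 71/841 = -380662/25785 - 71/841 = -321967477/21685185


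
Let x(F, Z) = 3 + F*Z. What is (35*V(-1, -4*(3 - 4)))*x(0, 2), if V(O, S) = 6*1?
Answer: 630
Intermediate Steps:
V(O, S) = 6
(35*V(-1, -4*(3 - 4)))*x(0, 2) = (35*6)*(3 + 0*2) = 210*(3 + 0) = 210*3 = 630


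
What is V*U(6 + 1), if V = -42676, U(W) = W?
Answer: -298732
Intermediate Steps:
V*U(6 + 1) = -42676*(6 + 1) = -42676*7 = -298732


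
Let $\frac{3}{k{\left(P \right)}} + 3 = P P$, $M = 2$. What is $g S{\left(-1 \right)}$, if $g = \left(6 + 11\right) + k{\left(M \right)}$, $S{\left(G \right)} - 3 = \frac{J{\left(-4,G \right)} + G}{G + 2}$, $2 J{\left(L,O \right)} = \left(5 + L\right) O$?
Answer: $30$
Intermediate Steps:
$k{\left(P \right)} = \frac{3}{-3 + P^{2}}$ ($k{\left(P \right)} = \frac{3}{-3 + P P} = \frac{3}{-3 + P^{2}}$)
$J{\left(L,O \right)} = \frac{O \left(5 + L\right)}{2}$ ($J{\left(L,O \right)} = \frac{\left(5 + L\right) O}{2} = \frac{O \left(5 + L\right)}{2}$)
$S{\left(G \right)} = 3 + \frac{3 G}{2 \left(2 + G\right)}$ ($S{\left(G \right)} = 3 + \frac{\frac{G \left(5 - 4\right)}{2} + G}{G + 2} = 3 + \frac{\frac{1}{2} G 1 + G}{2 + G} = 3 + \frac{\frac{G}{2} + G}{2 + G} = 3 + \frac{\frac{3}{2} G}{2 + G} = 3 + \frac{3 G}{2 \left(2 + G\right)}$)
$g = 20$ ($g = \left(6 + 11\right) + \frac{3}{-3 + 2^{2}} = 17 + \frac{3}{-3 + 4} = 17 + \frac{3}{1} = 17 + 3 \cdot 1 = 17 + 3 = 20$)
$g S{\left(-1 \right)} = 20 \frac{3 \left(4 + 3 \left(-1\right)\right)}{2 \left(2 - 1\right)} = 20 \frac{3 \left(4 - 3\right)}{2 \cdot 1} = 20 \cdot \frac{3}{2} \cdot 1 \cdot 1 = 20 \cdot \frac{3}{2} = 30$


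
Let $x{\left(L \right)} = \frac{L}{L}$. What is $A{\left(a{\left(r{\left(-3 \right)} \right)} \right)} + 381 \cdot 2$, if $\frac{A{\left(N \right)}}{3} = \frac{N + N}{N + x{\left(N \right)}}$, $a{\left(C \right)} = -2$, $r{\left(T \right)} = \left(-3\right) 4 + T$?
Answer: $774$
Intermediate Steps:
$r{\left(T \right)} = -12 + T$
$x{\left(L \right)} = 1$
$A{\left(N \right)} = \frac{6 N}{1 + N}$ ($A{\left(N \right)} = 3 \frac{N + N}{N + 1} = 3 \frac{2 N}{1 + N} = \frac{6 N}{1 + N}$)
$A{\left(a{\left(r{\left(-3 \right)} \right)} \right)} + 381 \cdot 2 = 6 \left(-2\right) \frac{1}{1 - 2} + 381 \cdot 2 = 6 \left(-2\right) \frac{1}{-1} + 762 = 6 \left(-2\right) \left(-1\right) + 762 = 12 + 762 = 774$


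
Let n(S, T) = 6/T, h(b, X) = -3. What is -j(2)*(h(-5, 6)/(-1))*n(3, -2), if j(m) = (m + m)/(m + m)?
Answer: 9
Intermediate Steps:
j(m) = 1 (j(m) = (2*m)/((2*m)) = (2*m)*(1/(2*m)) = 1)
-j(2)*(h(-5, 6)/(-1))*n(3, -2) = -1*(-3/(-1))*6/(-2) = -1*(-3*(-1))*6*(-1/2) = -1*3*(-3) = -3*(-3) = -1*(-9) = 9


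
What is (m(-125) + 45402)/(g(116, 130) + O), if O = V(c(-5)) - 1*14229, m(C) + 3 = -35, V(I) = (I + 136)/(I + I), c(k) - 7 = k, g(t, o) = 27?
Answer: -90728/28335 ≈ -3.2020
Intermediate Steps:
c(k) = 7 + k
V(I) = (136 + I)/(2*I) (V(I) = (136 + I)/((2*I)) = (136 + I)*(1/(2*I)) = (136 + I)/(2*I))
m(C) = -38 (m(C) = -3 - 35 = -38)
O = -28389/2 (O = (136 + (7 - 5))/(2*(7 - 5)) - 1*14229 = (½)*(136 + 2)/2 - 14229 = (½)*(½)*138 - 14229 = 69/2 - 14229 = -28389/2 ≈ -14195.)
(m(-125) + 45402)/(g(116, 130) + O) = (-38 + 45402)/(27 - 28389/2) = 45364/(-28335/2) = 45364*(-2/28335) = -90728/28335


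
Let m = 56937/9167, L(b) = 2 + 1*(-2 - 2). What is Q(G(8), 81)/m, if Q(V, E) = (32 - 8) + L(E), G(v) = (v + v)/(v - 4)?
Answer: 201674/56937 ≈ 3.5421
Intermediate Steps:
L(b) = -2 (L(b) = 2 + 1*(-4) = 2 - 4 = -2)
G(v) = 2*v/(-4 + v) (G(v) = (2*v)/(-4 + v) = 2*v/(-4 + v))
m = 56937/9167 (m = 56937*(1/9167) = 56937/9167 ≈ 6.2111)
Q(V, E) = 22 (Q(V, E) = (32 - 8) - 2 = 24 - 2 = 22)
Q(G(8), 81)/m = 22/(56937/9167) = 22*(9167/56937) = 201674/56937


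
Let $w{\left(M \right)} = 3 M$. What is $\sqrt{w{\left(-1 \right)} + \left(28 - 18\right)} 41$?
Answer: $41 \sqrt{7} \approx 108.48$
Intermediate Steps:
$\sqrt{w{\left(-1 \right)} + \left(28 - 18\right)} 41 = \sqrt{3 \left(-1\right) + \left(28 - 18\right)} 41 = \sqrt{-3 + \left(28 - 18\right)} 41 = \sqrt{-3 + 10} \cdot 41 = \sqrt{7} \cdot 41 = 41 \sqrt{7}$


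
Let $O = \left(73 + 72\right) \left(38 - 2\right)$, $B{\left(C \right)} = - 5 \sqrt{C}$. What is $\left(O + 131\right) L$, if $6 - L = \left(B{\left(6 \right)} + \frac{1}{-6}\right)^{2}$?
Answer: $- \frac{27744935}{36} - \frac{26755 \sqrt{6}}{3} \approx -7.9254 \cdot 10^{5}$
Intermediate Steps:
$O = 5220$ ($O = 145 \cdot 36 = 5220$)
$L = 6 - \left(- \frac{1}{6} - 5 \sqrt{6}\right)^{2}$ ($L = 6 - \left(- 5 \sqrt{6} + \frac{1}{-6}\right)^{2} = 6 - \left(- 5 \sqrt{6} - \frac{1}{6}\right)^{2} = 6 - \left(- \frac{1}{6} - 5 \sqrt{6}\right)^{2} \approx -148.11$)
$\left(O + 131\right) L = \left(5220 + 131\right) \left(- \frac{5185}{36} - \frac{5 \sqrt{6}}{3}\right) = 5351 \left(- \frac{5185}{36} - \frac{5 \sqrt{6}}{3}\right) = - \frac{27744935}{36} - \frac{26755 \sqrt{6}}{3}$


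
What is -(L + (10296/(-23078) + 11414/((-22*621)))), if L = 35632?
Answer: -255319715857/7165719 ≈ -35631.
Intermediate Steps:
-(L + (10296/(-23078) + 11414/((-22*621)))) = -(35632 + (10296/(-23078) + 11414/((-22*621)))) = -(35632 + (10296*(-1/23078) + 11414/(-13662))) = -(35632 + (-468/1049 + 11414*(-1/13662))) = -(35632 + (-468/1049 - 5707/6831)) = -(35632 - 9183551/7165719) = -1*255319715857/7165719 = -255319715857/7165719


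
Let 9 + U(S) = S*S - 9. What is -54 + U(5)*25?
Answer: 121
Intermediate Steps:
U(S) = -18 + S**2 (U(S) = -9 + (S*S - 9) = -9 + (S**2 - 9) = -9 + (-9 + S**2) = -18 + S**2)
-54 + U(5)*25 = -54 + (-18 + 5**2)*25 = -54 + (-18 + 25)*25 = -54 + 7*25 = -54 + 175 = 121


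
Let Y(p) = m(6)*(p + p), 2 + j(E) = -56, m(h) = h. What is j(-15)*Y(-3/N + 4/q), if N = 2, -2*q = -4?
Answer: -348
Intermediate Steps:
q = 2 (q = -1/2*(-4) = 2)
j(E) = -58 (j(E) = -2 - 56 = -58)
Y(p) = 12*p (Y(p) = 6*(p + p) = 6*(2*p) = 12*p)
j(-15)*Y(-3/N + 4/q) = -696*(-3/2 + 4/2) = -696*(-3*1/2 + 4*(1/2)) = -696*(-3/2 + 2) = -696/2 = -58*6 = -348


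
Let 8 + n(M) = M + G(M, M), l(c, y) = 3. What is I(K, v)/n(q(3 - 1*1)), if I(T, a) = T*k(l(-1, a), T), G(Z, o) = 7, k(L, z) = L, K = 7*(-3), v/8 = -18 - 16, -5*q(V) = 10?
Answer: 21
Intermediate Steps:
q(V) = -2 (q(V) = -⅕*10 = -2)
v = -272 (v = 8*(-18 - 16) = 8*(-34) = -272)
K = -21
I(T, a) = 3*T (I(T, a) = T*3 = 3*T)
n(M) = -1 + M (n(M) = -8 + (M + 7) = -8 + (7 + M) = -1 + M)
I(K, v)/n(q(3 - 1*1)) = (3*(-21))/(-1 - 2) = -63/(-3) = -63*(-⅓) = 21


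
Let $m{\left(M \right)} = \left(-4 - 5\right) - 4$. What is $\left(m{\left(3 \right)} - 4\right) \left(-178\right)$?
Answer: $3026$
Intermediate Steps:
$m{\left(M \right)} = -13$ ($m{\left(M \right)} = \left(-4 - 5\right) - 4 = -9 - 4 = -13$)
$\left(m{\left(3 \right)} - 4\right) \left(-178\right) = \left(-13 - 4\right) \left(-178\right) = \left(-17\right) \left(-178\right) = 3026$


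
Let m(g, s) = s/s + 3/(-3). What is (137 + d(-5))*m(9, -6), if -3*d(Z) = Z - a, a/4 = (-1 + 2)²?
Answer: 0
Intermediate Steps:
a = 4 (a = 4*(-1 + 2)² = 4*1² = 4*1 = 4)
d(Z) = 4/3 - Z/3 (d(Z) = -(Z - 1*4)/3 = -(Z - 4)/3 = -(-4 + Z)/3 = 4/3 - Z/3)
m(g, s) = 0 (m(g, s) = 1 + 3*(-⅓) = 1 - 1 = 0)
(137 + d(-5))*m(9, -6) = (137 + (4/3 - ⅓*(-5)))*0 = (137 + (4/3 + 5/3))*0 = (137 + 3)*0 = 140*0 = 0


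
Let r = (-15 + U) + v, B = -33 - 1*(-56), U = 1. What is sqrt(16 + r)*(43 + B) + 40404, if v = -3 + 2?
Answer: 40470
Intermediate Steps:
v = -1
B = 23 (B = -33 + 56 = 23)
r = -15 (r = (-15 + 1) - 1 = -14 - 1 = -15)
sqrt(16 + r)*(43 + B) + 40404 = sqrt(16 - 15)*(43 + 23) + 40404 = sqrt(1)*66 + 40404 = 1*66 + 40404 = 66 + 40404 = 40470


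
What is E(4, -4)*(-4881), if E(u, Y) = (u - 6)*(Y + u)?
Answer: 0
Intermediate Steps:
E(u, Y) = (-6 + u)*(Y + u)
E(4, -4)*(-4881) = (4² - 6*(-4) - 6*4 - 4*4)*(-4881) = (16 + 24 - 24 - 16)*(-4881) = 0*(-4881) = 0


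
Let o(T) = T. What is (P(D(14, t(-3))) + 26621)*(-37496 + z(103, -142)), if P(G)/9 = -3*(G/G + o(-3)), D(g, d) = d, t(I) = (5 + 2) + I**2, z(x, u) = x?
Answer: -997458275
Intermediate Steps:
t(I) = 7 + I**2
P(G) = 54 (P(G) = 9*(-3*(G/G - 3)) = 9*(-3*(1 - 3)) = 9*(-3*(-2)) = 9*6 = 54)
(P(D(14, t(-3))) + 26621)*(-37496 + z(103, -142)) = (54 + 26621)*(-37496 + 103) = 26675*(-37393) = -997458275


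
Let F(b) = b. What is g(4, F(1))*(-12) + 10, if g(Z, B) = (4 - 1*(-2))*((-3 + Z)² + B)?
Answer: -134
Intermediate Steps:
g(Z, B) = 6*B + 6*(-3 + Z)² (g(Z, B) = (4 + 2)*(B + (-3 + Z)²) = 6*(B + (-3 + Z)²) = 6*B + 6*(-3 + Z)²)
g(4, F(1))*(-12) + 10 = (6*1 + 6*(-3 + 4)²)*(-12) + 10 = (6 + 6*1²)*(-12) + 10 = (6 + 6*1)*(-12) + 10 = (6 + 6)*(-12) + 10 = 12*(-12) + 10 = -144 + 10 = -134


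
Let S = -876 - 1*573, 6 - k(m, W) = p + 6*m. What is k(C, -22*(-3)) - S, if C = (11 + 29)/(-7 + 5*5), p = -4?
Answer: 4337/3 ≈ 1445.7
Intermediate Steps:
C = 20/9 (C = 40/(-7 + 25) = 40/18 = 40*(1/18) = 20/9 ≈ 2.2222)
k(m, W) = 10 - 6*m (k(m, W) = 6 - (-4 + 6*m) = 6 + (4 - 6*m) = 10 - 6*m)
S = -1449 (S = -876 - 573 = -1449)
k(C, -22*(-3)) - S = (10 - 6*20/9) - 1*(-1449) = (10 - 40/3) + 1449 = -10/3 + 1449 = 4337/3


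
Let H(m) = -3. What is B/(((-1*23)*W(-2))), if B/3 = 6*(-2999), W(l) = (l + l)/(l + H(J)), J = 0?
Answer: 134955/46 ≈ 2933.8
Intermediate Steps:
W(l) = 2*l/(-3 + l) (W(l) = (l + l)/(l - 3) = (2*l)/(-3 + l) = 2*l/(-3 + l))
B = -53982 (B = 3*(6*(-2999)) = 3*(-17994) = -53982)
B/(((-1*23)*W(-2))) = -53982/((-1*23)*(2*(-2)/(-3 - 2))) = -53982/((-46*(-2)/(-5))) = -53982/((-46*(-2)*(-1)/5)) = -53982/((-23*⅘)) = -53982/(-92/5) = -53982*(-5/92) = 134955/46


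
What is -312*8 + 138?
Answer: -2358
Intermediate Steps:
-312*8 + 138 = -156*16 + 138 = -2496 + 138 = -2358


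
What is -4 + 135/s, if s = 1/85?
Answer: 11471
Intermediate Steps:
s = 1/85 ≈ 0.011765
-4 + 135/s = -4 + 135/(1/85) = -4 + 85*135 = -4 + 11475 = 11471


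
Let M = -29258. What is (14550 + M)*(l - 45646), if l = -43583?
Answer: 1312380132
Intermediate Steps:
(14550 + M)*(l - 45646) = (14550 - 29258)*(-43583 - 45646) = -14708*(-89229) = 1312380132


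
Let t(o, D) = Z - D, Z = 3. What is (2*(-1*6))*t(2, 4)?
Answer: 12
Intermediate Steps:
t(o, D) = 3 - D
(2*(-1*6))*t(2, 4) = (2*(-1*6))*(3 - 1*4) = (2*(-6))*(3 - 4) = -12*(-1) = 12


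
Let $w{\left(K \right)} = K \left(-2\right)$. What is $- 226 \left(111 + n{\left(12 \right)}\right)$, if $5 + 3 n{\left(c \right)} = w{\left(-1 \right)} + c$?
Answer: $-25764$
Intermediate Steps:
$w{\left(K \right)} = - 2 K$
$n{\left(c \right)} = -1 + \frac{c}{3}$ ($n{\left(c \right)} = - \frac{5}{3} + \frac{\left(-2\right) \left(-1\right) + c}{3} = - \frac{5}{3} + \frac{2 + c}{3} = - \frac{5}{3} + \left(\frac{2}{3} + \frac{c}{3}\right) = -1 + \frac{c}{3}$)
$- 226 \left(111 + n{\left(12 \right)}\right) = - 226 \left(111 + \left(-1 + \frac{1}{3} \cdot 12\right)\right) = - 226 \left(111 + \left(-1 + 4\right)\right) = - 226 \left(111 + 3\right) = \left(-226\right) 114 = -25764$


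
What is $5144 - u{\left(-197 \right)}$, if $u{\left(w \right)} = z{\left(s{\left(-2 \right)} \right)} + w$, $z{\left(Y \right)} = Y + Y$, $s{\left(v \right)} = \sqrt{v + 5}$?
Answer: $5341 - 2 \sqrt{3} \approx 5337.5$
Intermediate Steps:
$s{\left(v \right)} = \sqrt{5 + v}$
$z{\left(Y \right)} = 2 Y$
$u{\left(w \right)} = w + 2 \sqrt{3}$ ($u{\left(w \right)} = 2 \sqrt{5 - 2} + w = 2 \sqrt{3} + w = w + 2 \sqrt{3}$)
$5144 - u{\left(-197 \right)} = 5144 - \left(-197 + 2 \sqrt{3}\right) = 5144 + \left(197 - 2 \sqrt{3}\right) = 5341 - 2 \sqrt{3}$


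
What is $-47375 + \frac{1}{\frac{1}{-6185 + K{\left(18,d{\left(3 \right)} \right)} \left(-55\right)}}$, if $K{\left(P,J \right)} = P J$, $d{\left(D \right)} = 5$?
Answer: $-58510$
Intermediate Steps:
$K{\left(P,J \right)} = J P$
$-47375 + \frac{1}{\frac{1}{-6185 + K{\left(18,d{\left(3 \right)} \right)} \left(-55\right)}} = -47375 + \frac{1}{\frac{1}{-6185 + 5 \cdot 18 \left(-55\right)}} = -47375 + \frac{1}{\frac{1}{-6185 + 90 \left(-55\right)}} = -47375 + \frac{1}{\frac{1}{-6185 - 4950}} = -47375 + \frac{1}{\frac{1}{-11135}} = -47375 + \frac{1}{- \frac{1}{11135}} = -47375 - 11135 = -58510$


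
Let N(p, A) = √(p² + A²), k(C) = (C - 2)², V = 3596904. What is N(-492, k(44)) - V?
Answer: -3596904 + 12*√23290 ≈ -3.5951e+6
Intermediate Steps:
k(C) = (-2 + C)²
N(p, A) = √(A² + p²)
N(-492, k(44)) - V = √(((-2 + 44)²)² + (-492)²) - 1*3596904 = √((42²)² + 242064) - 3596904 = √(1764² + 242064) - 3596904 = √(3111696 + 242064) - 3596904 = √3353760 - 3596904 = 12*√23290 - 3596904 = -3596904 + 12*√23290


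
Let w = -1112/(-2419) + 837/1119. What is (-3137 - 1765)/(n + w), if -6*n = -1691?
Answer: -26538065244/1532305379 ≈ -17.319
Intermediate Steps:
n = 1691/6 (n = -1/6*(-1691) = 1691/6 ≈ 281.83)
w = 1089677/902287 (w = -1112*(-1/2419) + 837*(1/1119) = 1112/2419 + 279/373 = 1089677/902287 ≈ 1.2077)
(-3137 - 1765)/(n + w) = (-3137 - 1765)/(1691/6 + 1089677/902287) = -4902/1532305379/5413722 = -4902*5413722/1532305379 = -26538065244/1532305379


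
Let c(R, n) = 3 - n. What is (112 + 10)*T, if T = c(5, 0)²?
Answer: 1098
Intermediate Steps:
T = 9 (T = (3 - 1*0)² = (3 + 0)² = 3² = 9)
(112 + 10)*T = (112 + 10)*9 = 122*9 = 1098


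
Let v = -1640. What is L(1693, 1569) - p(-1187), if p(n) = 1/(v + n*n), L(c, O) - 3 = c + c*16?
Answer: 40508557935/1407329 ≈ 28784.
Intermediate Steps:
L(c, O) = 3 + 17*c (L(c, O) = 3 + (c + c*16) = 3 + (c + 16*c) = 3 + 17*c)
p(n) = 1/(-1640 + n**2) (p(n) = 1/(-1640 + n*n) = 1/(-1640 + n**2))
L(1693, 1569) - p(-1187) = (3 + 17*1693) - 1/(-1640 + (-1187)**2) = (3 + 28781) - 1/(-1640 + 1408969) = 28784 - 1/1407329 = 40508557935/1407329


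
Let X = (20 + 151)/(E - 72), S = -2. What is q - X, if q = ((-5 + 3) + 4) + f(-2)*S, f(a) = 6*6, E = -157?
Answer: -15859/229 ≈ -69.253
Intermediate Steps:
f(a) = 36
q = -70 (q = ((-5 + 3) + 4) + 36*(-2) = (-2 + 4) - 72 = 2 - 72 = -70)
X = -171/229 (X = (20 + 151)/(-157 - 72) = 171/(-229) = 171*(-1/229) = -171/229 ≈ -0.74673)
q - X = -70 - 1*(-171/229) = -70 + 171/229 = -15859/229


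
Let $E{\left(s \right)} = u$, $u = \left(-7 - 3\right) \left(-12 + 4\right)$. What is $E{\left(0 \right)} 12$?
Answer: $960$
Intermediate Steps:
$u = 80$ ($u = \left(-10\right) \left(-8\right) = 80$)
$E{\left(s \right)} = 80$
$E{\left(0 \right)} 12 = 80 \cdot 12 = 960$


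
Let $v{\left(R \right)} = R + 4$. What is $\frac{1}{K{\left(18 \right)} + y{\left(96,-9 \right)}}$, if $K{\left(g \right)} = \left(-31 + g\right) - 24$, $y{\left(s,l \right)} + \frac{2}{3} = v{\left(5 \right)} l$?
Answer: $- \frac{3}{356} \approx -0.008427$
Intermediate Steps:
$v{\left(R \right)} = 4 + R$
$y{\left(s,l \right)} = - \frac{2}{3} + 9 l$ ($y{\left(s,l \right)} = - \frac{2}{3} + \left(4 + 5\right) l = - \frac{2}{3} + 9 l$)
$K{\left(g \right)} = -55 + g$
$\frac{1}{K{\left(18 \right)} + y{\left(96,-9 \right)}} = \frac{1}{\left(-55 + 18\right) + \left(- \frac{2}{3} + 9 \left(-9\right)\right)} = \frac{1}{-37 - \frac{245}{3}} = \frac{1}{- \frac{356}{3}} = - \frac{3}{356}$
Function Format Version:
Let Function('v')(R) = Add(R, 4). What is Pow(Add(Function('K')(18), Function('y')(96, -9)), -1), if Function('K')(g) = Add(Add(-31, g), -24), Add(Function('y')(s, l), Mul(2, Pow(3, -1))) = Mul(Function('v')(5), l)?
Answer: Rational(-3, 356) ≈ -0.0084270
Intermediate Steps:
Function('v')(R) = Add(4, R)
Function('y')(s, l) = Add(Rational(-2, 3), Mul(9, l)) (Function('y')(s, l) = Add(Rational(-2, 3), Mul(Add(4, 5), l)) = Add(Rational(-2, 3), Mul(9, l)))
Function('K')(g) = Add(-55, g)
Pow(Add(Function('K')(18), Function('y')(96, -9)), -1) = Pow(Add(Add(-55, 18), Add(Rational(-2, 3), Mul(9, -9))), -1) = Pow(Add(-37, Add(Rational(-2, 3), -81)), -1) = Pow(Add(-37, Rational(-245, 3)), -1) = Pow(Rational(-356, 3), -1) = Rational(-3, 356)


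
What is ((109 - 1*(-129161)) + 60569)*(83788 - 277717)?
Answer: -36815287431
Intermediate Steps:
((109 - 1*(-129161)) + 60569)*(83788 - 277717) = ((109 + 129161) + 60569)*(-193929) = (129270 + 60569)*(-193929) = 189839*(-193929) = -36815287431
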